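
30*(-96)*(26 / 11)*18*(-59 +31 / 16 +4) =71519760 / 11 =6501796.36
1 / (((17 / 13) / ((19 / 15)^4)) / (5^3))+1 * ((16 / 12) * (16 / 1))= 1841053 / 6885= 267.40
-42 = -42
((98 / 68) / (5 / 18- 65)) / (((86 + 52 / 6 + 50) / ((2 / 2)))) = -189 / 1227910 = -0.00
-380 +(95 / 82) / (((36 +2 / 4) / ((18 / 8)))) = -4548505 / 11972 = -379.93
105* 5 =525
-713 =-713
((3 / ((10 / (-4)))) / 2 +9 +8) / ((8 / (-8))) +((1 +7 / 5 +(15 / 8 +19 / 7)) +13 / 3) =-853 / 168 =-5.08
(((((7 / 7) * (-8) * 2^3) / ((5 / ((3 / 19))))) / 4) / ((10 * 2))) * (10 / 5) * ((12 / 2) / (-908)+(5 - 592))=3198012 / 107825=29.66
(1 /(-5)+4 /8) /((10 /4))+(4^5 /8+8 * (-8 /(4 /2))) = 2403 /25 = 96.12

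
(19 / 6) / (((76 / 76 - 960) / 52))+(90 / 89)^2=19390726 / 22788717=0.85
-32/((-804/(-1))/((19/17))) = -152/3417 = -0.04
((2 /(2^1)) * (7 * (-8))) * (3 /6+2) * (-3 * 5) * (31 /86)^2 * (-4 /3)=-363.82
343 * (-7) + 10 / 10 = -2400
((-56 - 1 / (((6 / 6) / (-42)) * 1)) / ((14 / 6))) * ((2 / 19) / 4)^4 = -0.00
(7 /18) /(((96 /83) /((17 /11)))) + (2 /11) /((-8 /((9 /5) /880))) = 678983 /1306800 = 0.52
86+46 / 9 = 820 / 9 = 91.11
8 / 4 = 2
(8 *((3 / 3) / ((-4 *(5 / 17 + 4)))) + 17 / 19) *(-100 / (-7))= 8500 / 1387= 6.13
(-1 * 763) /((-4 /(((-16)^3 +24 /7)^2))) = 3194898626.29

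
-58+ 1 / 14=-811 / 14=-57.93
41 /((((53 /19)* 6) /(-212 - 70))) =-36613 /53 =-690.81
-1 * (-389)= 389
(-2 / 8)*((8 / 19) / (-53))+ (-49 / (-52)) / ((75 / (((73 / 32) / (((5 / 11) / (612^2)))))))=309173839487 / 13091000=23617.28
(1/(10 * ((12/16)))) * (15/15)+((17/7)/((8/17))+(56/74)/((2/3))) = 199819/31080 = 6.43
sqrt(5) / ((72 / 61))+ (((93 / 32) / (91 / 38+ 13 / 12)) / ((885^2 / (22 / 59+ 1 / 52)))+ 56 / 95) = 18970592377333 / 32182232087200+ 61 * sqrt(5) / 72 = 2.48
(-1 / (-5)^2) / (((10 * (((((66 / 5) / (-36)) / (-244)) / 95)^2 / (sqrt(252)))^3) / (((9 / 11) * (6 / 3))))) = -12310973761072444864488198144000000000 * sqrt(7) / 19487171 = -1671447075044355839596852000000.00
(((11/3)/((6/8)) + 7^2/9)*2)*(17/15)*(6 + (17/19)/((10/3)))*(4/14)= 41.95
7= 7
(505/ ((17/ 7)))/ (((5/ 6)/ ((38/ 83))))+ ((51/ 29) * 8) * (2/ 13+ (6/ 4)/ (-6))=60051282/ 531947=112.89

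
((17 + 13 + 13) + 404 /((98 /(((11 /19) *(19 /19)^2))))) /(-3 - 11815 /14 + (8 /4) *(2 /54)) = -2281770 /42574763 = -0.05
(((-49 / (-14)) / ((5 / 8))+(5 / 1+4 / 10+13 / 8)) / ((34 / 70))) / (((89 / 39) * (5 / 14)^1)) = 193011 / 6052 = 31.89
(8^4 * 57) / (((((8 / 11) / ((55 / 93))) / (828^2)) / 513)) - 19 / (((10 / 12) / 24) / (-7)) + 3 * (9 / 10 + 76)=20699362740663741 / 310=66772137873108.84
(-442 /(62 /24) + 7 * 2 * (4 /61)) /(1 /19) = -6114352 /1891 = -3233.40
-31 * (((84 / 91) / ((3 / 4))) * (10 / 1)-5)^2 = -279775 / 169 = -1655.47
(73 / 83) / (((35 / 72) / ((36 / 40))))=23652 / 14525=1.63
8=8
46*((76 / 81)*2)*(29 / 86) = 101384 / 3483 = 29.11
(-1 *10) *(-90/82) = 450/41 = 10.98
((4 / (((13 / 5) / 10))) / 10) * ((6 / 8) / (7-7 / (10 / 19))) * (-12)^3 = 28800 / 91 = 316.48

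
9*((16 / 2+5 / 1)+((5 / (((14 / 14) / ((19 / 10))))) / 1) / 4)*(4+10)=7749 / 4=1937.25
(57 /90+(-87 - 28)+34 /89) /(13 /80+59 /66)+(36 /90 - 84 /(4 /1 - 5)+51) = 34136457 /1241105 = 27.50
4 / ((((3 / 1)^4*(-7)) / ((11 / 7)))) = -44 / 3969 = -0.01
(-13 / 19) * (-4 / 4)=13 / 19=0.68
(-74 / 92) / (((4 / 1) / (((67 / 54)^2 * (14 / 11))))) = -1162651 / 2950992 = -0.39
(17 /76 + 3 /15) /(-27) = -161 /10260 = -0.02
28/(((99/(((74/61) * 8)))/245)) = 4061120/6039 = 672.48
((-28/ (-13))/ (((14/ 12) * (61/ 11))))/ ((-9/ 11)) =-968/ 2379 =-0.41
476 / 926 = 238 / 463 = 0.51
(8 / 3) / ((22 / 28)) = 112 / 33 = 3.39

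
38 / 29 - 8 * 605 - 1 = -140351 / 29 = -4839.69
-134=-134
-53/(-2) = 53/2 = 26.50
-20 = -20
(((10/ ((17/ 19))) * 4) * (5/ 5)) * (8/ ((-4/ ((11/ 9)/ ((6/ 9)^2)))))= -4180/ 17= -245.88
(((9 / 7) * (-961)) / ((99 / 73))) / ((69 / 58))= -4068874 / 5313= -765.83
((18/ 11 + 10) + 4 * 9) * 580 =303920/ 11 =27629.09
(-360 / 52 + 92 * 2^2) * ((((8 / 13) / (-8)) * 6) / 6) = -4694 / 169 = -27.78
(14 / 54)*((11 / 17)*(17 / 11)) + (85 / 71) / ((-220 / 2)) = 0.25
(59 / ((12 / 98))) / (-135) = -2891 / 810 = -3.57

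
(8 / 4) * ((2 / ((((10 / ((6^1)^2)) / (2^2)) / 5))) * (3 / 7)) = 864 / 7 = 123.43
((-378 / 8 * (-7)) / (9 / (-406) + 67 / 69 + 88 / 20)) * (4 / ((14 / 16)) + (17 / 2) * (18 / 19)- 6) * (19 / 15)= 777430521 / 1498426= 518.83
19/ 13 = 1.46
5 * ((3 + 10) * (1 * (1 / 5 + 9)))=598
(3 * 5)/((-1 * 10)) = -3/2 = -1.50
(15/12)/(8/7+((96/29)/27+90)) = 9135/666968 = 0.01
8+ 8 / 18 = 76 / 9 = 8.44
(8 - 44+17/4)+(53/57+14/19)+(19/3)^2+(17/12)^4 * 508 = 10659151/5184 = 2056.16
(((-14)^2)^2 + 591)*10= 390070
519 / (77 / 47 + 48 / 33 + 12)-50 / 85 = 87911 / 2601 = 33.80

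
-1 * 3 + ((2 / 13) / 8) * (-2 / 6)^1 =-469 / 156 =-3.01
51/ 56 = 0.91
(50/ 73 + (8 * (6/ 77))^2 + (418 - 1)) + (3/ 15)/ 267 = 241567789702/ 577810695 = 418.07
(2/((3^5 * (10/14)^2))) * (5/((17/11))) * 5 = 1078/4131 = 0.26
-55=-55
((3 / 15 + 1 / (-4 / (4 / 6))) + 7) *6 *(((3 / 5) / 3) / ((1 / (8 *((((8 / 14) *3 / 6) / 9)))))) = 3376 / 1575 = 2.14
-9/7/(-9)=1/7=0.14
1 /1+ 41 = 42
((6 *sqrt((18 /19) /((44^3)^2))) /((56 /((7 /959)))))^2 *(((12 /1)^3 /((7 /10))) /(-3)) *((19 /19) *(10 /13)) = -18225 /360577221790577792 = -0.00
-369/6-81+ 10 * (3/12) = -140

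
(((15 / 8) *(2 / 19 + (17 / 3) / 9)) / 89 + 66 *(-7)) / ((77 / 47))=-2643634333 / 9374904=-281.99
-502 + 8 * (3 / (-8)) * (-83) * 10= 1988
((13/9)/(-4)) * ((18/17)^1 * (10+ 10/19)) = -1300/323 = -4.02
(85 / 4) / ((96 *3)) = 85 / 1152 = 0.07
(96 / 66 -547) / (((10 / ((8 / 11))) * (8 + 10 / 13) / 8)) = -1248208 / 34485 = -36.20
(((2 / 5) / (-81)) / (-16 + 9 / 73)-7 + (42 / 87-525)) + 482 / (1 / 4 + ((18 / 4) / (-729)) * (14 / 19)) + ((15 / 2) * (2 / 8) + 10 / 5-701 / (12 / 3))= 1260.84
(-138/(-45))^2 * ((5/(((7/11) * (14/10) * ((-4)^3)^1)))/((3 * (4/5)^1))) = -29095/84672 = -0.34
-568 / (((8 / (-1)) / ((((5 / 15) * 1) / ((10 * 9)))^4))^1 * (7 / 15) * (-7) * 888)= -0.00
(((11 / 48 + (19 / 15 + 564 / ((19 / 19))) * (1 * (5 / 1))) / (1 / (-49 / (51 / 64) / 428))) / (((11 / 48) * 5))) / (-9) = 787920 / 20009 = 39.38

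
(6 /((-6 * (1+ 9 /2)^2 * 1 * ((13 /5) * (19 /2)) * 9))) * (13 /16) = -5 /41382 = -0.00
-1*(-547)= 547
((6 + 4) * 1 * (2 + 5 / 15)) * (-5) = -350 / 3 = -116.67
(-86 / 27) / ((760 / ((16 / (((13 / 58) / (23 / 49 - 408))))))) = 10484776 / 85995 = 121.92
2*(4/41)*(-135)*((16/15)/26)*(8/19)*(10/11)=-0.41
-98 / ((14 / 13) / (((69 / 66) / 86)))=-2093 / 1892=-1.11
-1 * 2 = -2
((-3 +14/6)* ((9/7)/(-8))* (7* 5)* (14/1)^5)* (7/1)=14117880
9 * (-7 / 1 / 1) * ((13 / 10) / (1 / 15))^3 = -3737097 / 8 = -467137.12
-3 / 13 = -0.23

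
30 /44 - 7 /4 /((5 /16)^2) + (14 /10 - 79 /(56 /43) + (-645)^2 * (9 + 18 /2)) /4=115320155513 /61600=1872080.45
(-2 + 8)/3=2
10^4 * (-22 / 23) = -220000 / 23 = -9565.22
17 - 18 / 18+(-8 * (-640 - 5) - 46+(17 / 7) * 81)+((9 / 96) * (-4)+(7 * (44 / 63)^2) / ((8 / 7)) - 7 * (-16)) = 24681859 / 4536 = 5441.33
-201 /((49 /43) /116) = -1002588 /49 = -20460.98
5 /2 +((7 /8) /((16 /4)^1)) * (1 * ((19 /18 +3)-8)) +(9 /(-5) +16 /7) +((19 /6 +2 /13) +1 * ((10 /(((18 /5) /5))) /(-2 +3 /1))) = 1688867 /87360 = 19.33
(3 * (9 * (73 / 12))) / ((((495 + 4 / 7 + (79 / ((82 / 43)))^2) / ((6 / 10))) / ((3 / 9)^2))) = 0.00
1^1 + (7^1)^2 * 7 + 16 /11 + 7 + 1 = 3888 /11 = 353.45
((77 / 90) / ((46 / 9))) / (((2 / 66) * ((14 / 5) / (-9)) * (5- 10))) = 3267 / 920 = 3.55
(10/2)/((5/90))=90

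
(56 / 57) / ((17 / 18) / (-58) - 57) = -0.02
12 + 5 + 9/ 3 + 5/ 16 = 20.31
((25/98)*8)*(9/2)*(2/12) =75/49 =1.53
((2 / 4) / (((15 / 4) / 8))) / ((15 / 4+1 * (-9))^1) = -64 / 315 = -0.20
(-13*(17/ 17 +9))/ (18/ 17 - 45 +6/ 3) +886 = 633928/ 713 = 889.10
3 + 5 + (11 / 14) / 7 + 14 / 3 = 12.78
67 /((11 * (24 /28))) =469 /66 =7.11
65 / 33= 1.97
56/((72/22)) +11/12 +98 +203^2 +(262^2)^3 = 11644215885911125/36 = 323450441275309.03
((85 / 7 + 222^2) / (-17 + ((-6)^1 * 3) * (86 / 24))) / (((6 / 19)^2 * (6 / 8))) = -249142706 / 30807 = -8087.21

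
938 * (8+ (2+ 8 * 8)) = 69412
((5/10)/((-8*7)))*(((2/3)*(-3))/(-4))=-1/224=-0.00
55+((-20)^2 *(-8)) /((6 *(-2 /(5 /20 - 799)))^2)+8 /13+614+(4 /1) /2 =-368605663 /26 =-14177140.88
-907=-907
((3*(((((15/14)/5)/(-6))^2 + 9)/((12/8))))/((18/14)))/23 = 7057/11592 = 0.61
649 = 649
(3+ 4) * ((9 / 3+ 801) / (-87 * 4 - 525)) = -1876 / 291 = -6.45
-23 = -23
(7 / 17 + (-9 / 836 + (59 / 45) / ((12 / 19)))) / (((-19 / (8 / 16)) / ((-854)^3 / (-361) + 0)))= -369986146762274 / 3289953645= -112459.38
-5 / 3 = -1.67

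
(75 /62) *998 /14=37425 /434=86.23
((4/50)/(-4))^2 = 1/2500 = 0.00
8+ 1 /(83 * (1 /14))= 678 /83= 8.17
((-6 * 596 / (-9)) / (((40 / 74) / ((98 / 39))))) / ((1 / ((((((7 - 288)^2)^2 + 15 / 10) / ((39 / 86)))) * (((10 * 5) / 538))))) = 2896928651834081900 / 1227447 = 2360125245191.10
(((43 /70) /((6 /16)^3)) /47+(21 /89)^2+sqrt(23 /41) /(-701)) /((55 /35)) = 106781383 /552846195 - 7 * sqrt(943) /316151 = 0.19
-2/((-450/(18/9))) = 2/225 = 0.01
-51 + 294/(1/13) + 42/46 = 86754/23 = 3771.91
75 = 75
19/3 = 6.33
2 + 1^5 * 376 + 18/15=1896/5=379.20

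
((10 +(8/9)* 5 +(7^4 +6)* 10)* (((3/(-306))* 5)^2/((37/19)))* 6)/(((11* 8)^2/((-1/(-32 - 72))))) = 12870125/58130227584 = 0.00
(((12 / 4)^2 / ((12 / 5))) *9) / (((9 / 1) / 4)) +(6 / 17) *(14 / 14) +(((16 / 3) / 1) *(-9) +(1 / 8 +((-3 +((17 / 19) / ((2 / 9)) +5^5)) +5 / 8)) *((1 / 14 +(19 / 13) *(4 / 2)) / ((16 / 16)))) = 2194011515 / 235144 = 9330.50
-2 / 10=-1 / 5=-0.20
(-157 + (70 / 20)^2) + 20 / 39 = -22501 / 156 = -144.24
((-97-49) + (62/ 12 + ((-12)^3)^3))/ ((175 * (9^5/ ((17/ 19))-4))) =-446.79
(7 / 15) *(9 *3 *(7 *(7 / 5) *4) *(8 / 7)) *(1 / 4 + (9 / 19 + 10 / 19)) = 3528 / 5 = 705.60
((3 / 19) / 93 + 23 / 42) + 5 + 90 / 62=173189 / 24738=7.00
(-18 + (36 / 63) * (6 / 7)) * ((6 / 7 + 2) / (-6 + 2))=4290 / 343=12.51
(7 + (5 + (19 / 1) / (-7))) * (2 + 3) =325 / 7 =46.43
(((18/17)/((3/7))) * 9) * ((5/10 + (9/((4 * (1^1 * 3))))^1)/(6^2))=105/136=0.77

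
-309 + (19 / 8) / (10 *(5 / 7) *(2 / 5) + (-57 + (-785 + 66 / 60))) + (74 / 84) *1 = -308.12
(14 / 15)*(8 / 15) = 112 / 225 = 0.50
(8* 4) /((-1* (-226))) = 16 /113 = 0.14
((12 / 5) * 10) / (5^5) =24 / 3125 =0.01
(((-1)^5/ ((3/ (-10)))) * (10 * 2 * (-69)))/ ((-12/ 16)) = 18400/ 3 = 6133.33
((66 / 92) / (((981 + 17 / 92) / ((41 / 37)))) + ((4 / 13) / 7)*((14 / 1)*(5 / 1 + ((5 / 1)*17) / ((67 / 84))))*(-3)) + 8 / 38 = -46044059182 / 223776851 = -205.76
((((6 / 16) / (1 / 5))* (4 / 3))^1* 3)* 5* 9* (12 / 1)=4050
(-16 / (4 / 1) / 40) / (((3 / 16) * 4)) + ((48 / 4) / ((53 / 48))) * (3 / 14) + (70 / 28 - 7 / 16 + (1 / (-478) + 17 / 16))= 5.32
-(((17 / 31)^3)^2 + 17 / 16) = -15473763681 / 14200058896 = -1.09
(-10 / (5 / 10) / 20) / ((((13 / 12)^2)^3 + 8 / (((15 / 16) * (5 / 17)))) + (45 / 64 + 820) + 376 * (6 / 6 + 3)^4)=-74649600 / 7249023561553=-0.00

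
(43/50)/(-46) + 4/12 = 2171/6900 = 0.31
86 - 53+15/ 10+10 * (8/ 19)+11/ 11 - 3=1395/ 38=36.71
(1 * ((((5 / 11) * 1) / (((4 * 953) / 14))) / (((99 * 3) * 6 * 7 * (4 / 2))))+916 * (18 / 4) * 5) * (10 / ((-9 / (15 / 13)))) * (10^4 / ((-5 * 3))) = 19250467533062500 / 1092821301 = 17615384.62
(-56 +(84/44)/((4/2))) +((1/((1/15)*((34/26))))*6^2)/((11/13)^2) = 2146303/4114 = 521.71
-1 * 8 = -8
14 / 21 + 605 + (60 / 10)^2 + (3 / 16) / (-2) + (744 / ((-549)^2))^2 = 207225345874661 / 322995778848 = 641.57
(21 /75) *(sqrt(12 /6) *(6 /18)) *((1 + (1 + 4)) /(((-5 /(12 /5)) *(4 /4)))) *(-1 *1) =168 *sqrt(2) /625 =0.38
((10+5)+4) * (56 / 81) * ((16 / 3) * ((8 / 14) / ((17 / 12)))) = 38912 / 1377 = 28.26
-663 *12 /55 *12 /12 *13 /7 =-268.64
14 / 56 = 1 / 4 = 0.25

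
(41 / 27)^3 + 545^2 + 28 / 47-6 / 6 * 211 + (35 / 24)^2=17573675908525 / 59206464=296820.22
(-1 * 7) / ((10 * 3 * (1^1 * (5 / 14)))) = -49 / 75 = -0.65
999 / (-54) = -37 / 2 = -18.50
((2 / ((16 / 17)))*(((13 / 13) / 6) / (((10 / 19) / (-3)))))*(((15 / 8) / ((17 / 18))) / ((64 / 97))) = -49761 / 8192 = -6.07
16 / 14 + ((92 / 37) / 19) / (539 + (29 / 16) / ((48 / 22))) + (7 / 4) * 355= 2539609554579 / 4080394780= 622.39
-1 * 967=-967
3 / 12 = 1 / 4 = 0.25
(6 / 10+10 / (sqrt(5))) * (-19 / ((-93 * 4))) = 19 / 620+19 * sqrt(5) / 186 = 0.26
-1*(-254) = 254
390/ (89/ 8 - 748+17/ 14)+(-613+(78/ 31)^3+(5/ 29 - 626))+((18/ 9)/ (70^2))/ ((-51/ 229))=-418524386707150139/ 342090945240450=-1223.43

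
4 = 4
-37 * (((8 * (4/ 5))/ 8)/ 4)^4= -37/ 625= -0.06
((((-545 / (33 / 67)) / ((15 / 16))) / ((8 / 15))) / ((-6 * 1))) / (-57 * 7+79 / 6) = -14606 / 15279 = -0.96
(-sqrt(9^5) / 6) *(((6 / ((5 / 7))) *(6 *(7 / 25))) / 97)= -71442 / 12125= -5.89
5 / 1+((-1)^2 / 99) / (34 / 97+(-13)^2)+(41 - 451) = -658640468 / 1626273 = -405.00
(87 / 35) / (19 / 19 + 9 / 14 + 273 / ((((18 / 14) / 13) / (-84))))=-58 / 5410215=-0.00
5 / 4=1.25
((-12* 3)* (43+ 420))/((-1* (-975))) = -5556/325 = -17.10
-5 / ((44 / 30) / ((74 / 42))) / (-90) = 185 / 2772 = 0.07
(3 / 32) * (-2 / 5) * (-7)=21 / 80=0.26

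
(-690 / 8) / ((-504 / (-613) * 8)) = -70495 / 5376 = -13.11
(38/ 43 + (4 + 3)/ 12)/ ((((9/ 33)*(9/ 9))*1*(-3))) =-8327/ 4644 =-1.79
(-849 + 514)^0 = 1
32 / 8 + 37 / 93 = 409 / 93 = 4.40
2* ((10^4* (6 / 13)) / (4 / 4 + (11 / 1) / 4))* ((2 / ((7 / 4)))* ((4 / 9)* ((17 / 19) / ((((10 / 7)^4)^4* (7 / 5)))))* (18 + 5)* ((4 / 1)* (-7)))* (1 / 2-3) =1856296550387713 / 434179687500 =4275.41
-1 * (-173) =173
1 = 1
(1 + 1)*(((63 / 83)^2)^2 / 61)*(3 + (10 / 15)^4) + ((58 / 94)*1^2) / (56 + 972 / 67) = 27992260408307 / 642761641794268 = 0.04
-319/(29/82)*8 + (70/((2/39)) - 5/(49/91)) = -41022/7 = -5860.29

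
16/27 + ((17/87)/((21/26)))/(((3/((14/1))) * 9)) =5060/7047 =0.72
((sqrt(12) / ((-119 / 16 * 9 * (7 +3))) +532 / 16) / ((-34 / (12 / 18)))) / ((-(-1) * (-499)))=133 / 101796- 16 * sqrt(3) / 136279395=0.00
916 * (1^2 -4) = -2748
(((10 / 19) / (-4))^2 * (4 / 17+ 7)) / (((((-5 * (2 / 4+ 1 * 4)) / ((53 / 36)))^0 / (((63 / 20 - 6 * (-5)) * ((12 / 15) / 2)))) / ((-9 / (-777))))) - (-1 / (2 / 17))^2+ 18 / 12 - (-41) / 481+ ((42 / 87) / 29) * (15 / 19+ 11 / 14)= -577510262727 / 8177796536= -70.62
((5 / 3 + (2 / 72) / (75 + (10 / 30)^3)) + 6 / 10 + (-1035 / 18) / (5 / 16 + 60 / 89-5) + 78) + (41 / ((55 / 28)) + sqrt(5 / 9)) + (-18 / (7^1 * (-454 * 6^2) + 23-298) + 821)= sqrt(5) / 3 + 54714185150197801 / 58426167226680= 937.21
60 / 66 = 10 / 11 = 0.91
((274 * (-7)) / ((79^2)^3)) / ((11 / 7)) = -13426 / 2673962010731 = -0.00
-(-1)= 1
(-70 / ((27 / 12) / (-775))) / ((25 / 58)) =503440 / 9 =55937.78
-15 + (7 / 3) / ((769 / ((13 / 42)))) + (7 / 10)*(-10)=-304511 / 13842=-22.00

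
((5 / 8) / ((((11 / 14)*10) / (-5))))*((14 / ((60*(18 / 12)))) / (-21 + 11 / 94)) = 2303 / 777348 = 0.00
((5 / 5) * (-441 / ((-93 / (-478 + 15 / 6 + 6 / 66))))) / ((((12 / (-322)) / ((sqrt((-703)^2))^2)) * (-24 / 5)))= -6228266129.59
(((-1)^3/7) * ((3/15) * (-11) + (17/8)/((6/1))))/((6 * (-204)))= -443/2056320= -0.00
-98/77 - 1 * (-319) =317.73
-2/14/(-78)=1/546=0.00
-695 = -695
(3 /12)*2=1 /2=0.50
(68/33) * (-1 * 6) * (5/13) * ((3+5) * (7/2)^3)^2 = -80001320/143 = -559449.79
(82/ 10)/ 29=41/ 145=0.28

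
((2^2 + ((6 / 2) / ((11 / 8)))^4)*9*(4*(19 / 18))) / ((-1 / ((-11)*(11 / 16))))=1854115 / 242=7661.63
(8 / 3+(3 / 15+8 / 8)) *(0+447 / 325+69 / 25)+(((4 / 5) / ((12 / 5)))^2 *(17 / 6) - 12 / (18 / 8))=962761 / 87750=10.97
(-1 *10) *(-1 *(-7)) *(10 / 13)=-700 / 13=-53.85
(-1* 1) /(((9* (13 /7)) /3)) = -7 /39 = -0.18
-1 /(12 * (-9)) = 1 /108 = 0.01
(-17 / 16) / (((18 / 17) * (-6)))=289 / 1728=0.17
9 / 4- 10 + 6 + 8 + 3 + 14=93 / 4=23.25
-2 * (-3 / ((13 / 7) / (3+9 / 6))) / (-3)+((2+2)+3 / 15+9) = 543 / 65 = 8.35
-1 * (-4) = 4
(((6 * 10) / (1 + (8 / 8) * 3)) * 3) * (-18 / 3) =-270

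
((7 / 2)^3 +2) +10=439 / 8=54.88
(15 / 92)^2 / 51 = 75 / 143888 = 0.00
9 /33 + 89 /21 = 1042 /231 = 4.51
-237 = -237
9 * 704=6336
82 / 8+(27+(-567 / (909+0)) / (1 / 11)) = 30.39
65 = 65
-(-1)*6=6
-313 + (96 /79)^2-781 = -6818438 /6241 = -1092.52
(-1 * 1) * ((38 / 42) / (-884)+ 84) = -84.00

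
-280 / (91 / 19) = -760 / 13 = -58.46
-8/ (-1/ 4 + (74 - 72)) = -32/ 7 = -4.57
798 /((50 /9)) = 3591 /25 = 143.64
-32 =-32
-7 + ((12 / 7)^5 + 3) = 181604 / 16807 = 10.81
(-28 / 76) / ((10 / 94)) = -329 / 95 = -3.46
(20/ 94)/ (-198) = -5/ 4653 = -0.00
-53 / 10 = -5.30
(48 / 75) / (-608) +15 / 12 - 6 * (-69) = 788973 / 1900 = 415.25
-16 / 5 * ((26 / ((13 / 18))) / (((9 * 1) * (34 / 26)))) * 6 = -4992 / 85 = -58.73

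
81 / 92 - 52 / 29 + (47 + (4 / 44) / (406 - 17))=526152787 / 11416372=46.09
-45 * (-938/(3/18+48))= 253260/289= 876.33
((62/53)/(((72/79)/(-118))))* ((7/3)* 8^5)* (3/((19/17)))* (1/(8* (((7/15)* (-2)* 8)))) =1572062080/3021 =520378.05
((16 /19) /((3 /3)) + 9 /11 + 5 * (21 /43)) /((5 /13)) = 479258 /44935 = 10.67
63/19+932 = 17771/19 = 935.32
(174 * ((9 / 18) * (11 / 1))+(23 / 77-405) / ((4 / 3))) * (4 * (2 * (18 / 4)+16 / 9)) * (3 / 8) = 3253865 / 308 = 10564.50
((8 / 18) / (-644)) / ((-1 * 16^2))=1 / 370944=0.00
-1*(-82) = 82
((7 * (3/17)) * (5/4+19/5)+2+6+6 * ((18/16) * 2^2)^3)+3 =47939/85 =563.99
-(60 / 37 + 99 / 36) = -647 / 148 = -4.37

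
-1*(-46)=46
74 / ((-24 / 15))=-185 / 4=-46.25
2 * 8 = 16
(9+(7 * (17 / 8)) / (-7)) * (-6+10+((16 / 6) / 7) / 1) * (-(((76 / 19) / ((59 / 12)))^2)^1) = -485760 / 24367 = -19.94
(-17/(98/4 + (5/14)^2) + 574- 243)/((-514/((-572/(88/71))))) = 1471635815/4962156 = 296.57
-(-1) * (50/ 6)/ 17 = 25/ 51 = 0.49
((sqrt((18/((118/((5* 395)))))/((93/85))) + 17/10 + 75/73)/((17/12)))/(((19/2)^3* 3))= 31856/42560095 + 160* sqrt(36845205)/213266887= 0.01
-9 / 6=-3 / 2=-1.50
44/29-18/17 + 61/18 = 34141/8874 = 3.85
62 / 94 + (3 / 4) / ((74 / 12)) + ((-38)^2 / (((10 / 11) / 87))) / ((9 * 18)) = 400889797 / 469530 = 853.81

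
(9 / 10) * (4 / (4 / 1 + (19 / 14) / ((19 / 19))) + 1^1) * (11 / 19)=0.91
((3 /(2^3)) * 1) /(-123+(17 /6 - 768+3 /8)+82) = -9 /19339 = -0.00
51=51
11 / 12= 0.92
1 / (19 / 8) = 8 / 19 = 0.42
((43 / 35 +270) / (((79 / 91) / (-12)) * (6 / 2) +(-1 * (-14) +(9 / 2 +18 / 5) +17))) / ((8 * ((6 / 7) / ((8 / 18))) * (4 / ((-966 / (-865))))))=139081943 / 1101842190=0.13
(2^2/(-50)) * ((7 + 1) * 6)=-3.84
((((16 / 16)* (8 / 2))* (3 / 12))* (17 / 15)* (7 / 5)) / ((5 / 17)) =2023 / 375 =5.39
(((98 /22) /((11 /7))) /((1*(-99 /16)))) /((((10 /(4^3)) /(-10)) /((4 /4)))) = 351232 /11979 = 29.32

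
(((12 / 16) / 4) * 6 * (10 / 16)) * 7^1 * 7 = 34.45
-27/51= -9/17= -0.53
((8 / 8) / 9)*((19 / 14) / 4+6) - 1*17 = -8213 / 504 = -16.30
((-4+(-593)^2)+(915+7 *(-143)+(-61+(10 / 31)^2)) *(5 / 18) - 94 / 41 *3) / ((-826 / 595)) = -21195527438815 / 83687724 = -253269.25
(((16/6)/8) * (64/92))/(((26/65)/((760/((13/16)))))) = 486400/897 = 542.25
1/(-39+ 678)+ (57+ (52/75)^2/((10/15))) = 57.72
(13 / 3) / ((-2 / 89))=-1157 / 6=-192.83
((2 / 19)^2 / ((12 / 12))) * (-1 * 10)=-40 / 361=-0.11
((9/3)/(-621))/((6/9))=-1/138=-0.01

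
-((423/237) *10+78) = -7572/79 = -95.85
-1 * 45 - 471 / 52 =-54.06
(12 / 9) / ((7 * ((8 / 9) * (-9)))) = -0.02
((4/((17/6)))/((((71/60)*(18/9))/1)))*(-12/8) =-1080/1207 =-0.89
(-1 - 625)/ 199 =-626/ 199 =-3.15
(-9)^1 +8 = -1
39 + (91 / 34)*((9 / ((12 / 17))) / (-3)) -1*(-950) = 7821 / 8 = 977.62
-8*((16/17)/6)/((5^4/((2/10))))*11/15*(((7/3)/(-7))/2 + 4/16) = -176/7171875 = -0.00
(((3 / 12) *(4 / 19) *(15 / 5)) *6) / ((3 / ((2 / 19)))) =12 / 361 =0.03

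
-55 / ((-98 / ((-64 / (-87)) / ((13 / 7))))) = 1760 / 7917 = 0.22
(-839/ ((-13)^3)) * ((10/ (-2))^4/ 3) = 524375/ 6591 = 79.56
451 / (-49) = -451 / 49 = -9.20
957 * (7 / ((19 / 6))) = 40194 / 19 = 2115.47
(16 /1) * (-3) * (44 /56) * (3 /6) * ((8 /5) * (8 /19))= -8448 /665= -12.70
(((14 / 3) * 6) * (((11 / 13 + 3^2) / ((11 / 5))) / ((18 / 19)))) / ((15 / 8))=272384 / 3861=70.55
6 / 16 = 3 / 8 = 0.38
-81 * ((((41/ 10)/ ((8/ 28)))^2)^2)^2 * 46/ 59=-85756693713954549962823/ 755200000000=-113554944006.83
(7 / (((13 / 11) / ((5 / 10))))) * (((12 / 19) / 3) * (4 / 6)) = 308 / 741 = 0.42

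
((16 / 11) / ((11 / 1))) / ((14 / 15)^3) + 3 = 131259 / 41503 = 3.16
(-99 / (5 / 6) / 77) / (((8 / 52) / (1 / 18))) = -39 / 70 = -0.56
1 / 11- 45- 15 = -659 / 11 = -59.91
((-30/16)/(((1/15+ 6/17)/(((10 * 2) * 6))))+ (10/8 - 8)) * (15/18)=-387315/856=-452.47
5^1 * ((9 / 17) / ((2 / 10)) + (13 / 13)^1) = 310 / 17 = 18.24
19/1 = 19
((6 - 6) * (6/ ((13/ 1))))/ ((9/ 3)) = 0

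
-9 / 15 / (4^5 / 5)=-3 / 1024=-0.00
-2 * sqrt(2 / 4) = -sqrt(2) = -1.41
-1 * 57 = -57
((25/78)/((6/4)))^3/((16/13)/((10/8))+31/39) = 78125/14250249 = 0.01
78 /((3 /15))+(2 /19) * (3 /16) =59283 /152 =390.02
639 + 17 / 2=1295 / 2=647.50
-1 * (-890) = 890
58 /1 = 58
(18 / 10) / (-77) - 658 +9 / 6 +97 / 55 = -100833 / 154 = -654.76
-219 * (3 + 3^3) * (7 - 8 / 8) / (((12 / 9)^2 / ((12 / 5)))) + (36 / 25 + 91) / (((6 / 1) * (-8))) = -63862711 / 1200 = -53218.93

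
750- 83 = 667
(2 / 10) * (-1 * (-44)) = 44 / 5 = 8.80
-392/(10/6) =-1176/5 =-235.20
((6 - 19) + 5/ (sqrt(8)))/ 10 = -13/ 10 + sqrt(2)/ 8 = -1.12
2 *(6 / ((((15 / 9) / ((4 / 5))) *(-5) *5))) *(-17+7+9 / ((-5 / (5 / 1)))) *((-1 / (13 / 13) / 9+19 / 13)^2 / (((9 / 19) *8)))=18024008 / 8555625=2.11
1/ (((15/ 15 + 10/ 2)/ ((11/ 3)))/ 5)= 55/ 18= 3.06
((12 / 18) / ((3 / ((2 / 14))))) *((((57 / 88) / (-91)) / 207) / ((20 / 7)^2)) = -19 / 142084800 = -0.00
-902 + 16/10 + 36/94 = -211504/235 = -900.02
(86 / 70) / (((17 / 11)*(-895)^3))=-473 / 426565838125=-0.00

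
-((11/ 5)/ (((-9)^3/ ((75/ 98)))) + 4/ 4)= -23759/ 23814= -1.00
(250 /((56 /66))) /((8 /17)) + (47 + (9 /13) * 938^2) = 887862809 /1456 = 609795.89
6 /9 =2 /3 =0.67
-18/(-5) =18/5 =3.60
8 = 8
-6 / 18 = -0.33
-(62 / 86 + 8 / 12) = -179 / 129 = -1.39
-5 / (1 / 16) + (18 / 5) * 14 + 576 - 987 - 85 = -2628 / 5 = -525.60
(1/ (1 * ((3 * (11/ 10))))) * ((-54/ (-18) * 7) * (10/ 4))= 175/ 11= 15.91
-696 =-696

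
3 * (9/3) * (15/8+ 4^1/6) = 183/8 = 22.88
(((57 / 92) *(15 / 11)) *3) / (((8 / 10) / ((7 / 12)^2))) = 69825 / 64768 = 1.08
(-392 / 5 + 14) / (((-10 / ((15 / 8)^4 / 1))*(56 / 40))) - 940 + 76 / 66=-119217397 / 135168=-881.99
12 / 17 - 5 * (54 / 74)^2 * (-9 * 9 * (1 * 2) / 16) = 5150589 / 186184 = 27.66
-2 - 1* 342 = -344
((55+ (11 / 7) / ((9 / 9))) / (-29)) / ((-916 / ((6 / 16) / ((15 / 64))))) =0.00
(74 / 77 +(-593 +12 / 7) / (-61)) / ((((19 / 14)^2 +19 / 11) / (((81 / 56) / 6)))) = 16681 / 23180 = 0.72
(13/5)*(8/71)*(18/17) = 0.31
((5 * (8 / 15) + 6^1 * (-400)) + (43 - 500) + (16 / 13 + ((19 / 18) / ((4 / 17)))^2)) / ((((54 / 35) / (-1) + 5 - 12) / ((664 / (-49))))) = -79231804565 / 17631432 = -4493.78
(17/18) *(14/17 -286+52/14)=-16747/63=-265.83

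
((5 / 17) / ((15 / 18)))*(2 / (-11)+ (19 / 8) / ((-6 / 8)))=-13 / 11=-1.18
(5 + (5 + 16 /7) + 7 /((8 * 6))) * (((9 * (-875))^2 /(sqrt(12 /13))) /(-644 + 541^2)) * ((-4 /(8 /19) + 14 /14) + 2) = -17860.06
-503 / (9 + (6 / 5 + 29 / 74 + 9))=-186110 / 7249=-25.67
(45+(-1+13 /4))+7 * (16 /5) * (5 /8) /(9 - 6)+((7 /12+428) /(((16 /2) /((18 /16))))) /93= 52.56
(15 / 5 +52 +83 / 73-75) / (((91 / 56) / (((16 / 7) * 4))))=-106.13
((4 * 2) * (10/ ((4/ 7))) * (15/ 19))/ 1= 2100/ 19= 110.53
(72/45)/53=8/265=0.03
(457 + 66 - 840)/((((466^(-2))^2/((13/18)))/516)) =-16712627462648416/3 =-5570875820882805.33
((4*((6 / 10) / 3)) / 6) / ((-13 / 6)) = -4 / 65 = -0.06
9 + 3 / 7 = 66 / 7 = 9.43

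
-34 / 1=-34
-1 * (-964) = 964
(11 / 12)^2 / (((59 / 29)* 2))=3509 / 16992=0.21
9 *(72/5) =648/5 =129.60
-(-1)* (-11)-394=-405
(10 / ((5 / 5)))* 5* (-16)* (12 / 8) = -1200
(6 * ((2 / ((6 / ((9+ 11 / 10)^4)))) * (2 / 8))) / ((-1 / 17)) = -1769026817 / 20000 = -88451.34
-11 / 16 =-0.69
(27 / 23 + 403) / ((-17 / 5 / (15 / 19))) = -697200 / 7429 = -93.85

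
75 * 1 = 75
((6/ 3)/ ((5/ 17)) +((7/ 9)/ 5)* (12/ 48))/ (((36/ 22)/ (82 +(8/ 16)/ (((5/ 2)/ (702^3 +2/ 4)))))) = 9368985902617/ 32400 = 289166231.56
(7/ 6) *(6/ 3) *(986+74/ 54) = 2303.86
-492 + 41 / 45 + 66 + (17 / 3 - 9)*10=-20629 / 45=-458.42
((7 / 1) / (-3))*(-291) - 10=669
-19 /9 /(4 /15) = -95 /12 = -7.92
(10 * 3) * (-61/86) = -915/43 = -21.28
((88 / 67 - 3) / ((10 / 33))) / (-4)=3729 / 2680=1.39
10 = 10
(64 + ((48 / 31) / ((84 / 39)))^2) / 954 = 1519016 / 22461453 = 0.07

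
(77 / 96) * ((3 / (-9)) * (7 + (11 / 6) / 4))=-1.99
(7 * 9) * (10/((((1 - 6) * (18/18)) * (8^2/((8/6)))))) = -21/8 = -2.62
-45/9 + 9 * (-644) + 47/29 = -5799.38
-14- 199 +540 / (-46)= -5169 / 23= -224.74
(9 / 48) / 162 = 1 / 864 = 0.00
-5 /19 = -0.26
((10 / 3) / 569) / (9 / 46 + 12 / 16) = 920 / 148509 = 0.01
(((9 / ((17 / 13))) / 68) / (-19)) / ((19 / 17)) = -117 / 24548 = -0.00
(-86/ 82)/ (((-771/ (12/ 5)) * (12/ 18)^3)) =0.01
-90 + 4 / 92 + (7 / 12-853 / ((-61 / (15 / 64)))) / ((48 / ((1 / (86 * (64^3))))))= -89.96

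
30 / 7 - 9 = -33 / 7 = -4.71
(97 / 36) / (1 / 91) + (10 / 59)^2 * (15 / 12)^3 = 122935273 / 501264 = 245.25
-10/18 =-5/9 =-0.56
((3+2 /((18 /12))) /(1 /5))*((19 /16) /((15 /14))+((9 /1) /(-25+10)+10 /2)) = 8593 /72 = 119.35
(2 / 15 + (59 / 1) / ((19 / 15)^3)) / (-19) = -3000593 / 1954815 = -1.53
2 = 2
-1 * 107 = -107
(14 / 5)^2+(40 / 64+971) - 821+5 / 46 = 729439 / 4600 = 158.57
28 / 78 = 0.36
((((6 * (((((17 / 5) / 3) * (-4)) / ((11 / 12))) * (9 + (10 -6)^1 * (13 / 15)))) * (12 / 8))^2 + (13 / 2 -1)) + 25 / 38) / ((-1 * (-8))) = 3656288421 / 95000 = 38487.25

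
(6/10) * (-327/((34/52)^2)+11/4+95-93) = -2636151/5780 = -456.08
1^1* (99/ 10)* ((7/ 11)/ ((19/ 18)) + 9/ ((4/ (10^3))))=2116692/ 95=22280.97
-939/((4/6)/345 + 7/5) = -971865/1451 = -669.79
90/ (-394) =-45/ 197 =-0.23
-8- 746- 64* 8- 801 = -2067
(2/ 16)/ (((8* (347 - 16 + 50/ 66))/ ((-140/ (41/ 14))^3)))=-138657750/ 26948111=-5.15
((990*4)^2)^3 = 3856302691946496000000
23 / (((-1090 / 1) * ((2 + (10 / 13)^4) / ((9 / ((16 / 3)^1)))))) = -656903 / 43355840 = -0.02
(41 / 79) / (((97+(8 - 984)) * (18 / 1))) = -41 / 1249938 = -0.00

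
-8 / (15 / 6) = -3.20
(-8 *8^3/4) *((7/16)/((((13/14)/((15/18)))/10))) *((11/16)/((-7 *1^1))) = 15400/39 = 394.87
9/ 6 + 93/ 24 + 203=1667/ 8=208.38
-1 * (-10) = 10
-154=-154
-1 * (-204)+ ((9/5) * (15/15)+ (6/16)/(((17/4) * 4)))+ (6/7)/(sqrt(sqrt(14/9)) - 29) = -15138 * 14^(1/4) * sqrt(3)/44558605 - 522 * sqrt(14)/44558605 - 6 * 14^(3/4) * sqrt(3)/44558605+ 1247096446623/6059970280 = 205.79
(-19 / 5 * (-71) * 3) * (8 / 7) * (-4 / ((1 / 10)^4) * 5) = -1295040000 / 7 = -185005714.29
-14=-14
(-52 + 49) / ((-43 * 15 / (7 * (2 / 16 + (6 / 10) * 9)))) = 1547 / 8600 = 0.18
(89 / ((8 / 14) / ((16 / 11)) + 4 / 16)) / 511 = 178 / 657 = 0.27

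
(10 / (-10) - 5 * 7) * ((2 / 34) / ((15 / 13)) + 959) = -2934696 / 85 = -34525.84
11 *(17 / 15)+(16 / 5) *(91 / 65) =1271 / 75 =16.95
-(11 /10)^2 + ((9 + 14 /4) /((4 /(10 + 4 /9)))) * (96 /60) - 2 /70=321197 /6300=50.98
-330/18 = -55/3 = -18.33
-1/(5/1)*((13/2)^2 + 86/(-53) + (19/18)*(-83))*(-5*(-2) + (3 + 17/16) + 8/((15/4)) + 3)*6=82598903/76320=1082.27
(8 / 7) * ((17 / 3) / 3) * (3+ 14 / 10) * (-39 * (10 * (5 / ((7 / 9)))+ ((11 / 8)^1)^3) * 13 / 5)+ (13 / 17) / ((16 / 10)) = -128787242467 / 1999200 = -64419.39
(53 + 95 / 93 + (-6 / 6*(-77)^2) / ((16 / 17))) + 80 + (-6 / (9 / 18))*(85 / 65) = -119569777 / 19344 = -6181.23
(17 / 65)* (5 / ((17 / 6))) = 0.46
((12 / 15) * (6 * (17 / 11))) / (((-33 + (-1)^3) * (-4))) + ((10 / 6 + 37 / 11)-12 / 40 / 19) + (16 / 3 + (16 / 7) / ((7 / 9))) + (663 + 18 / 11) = 69431679 / 102410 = 677.98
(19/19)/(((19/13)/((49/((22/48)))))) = 15288/209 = 73.15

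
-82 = -82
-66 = -66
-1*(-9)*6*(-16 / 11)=-864 / 11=-78.55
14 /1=14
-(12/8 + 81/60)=-57/20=-2.85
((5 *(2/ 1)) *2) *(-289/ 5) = -1156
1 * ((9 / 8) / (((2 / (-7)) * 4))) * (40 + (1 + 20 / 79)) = -205317 / 5056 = -40.61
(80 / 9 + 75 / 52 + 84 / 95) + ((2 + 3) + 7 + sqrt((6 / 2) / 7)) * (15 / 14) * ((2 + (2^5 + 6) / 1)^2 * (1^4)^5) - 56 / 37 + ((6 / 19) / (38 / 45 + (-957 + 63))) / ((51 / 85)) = 12000 * sqrt(21) / 49 + 1190660829592037 / 57852063360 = 21703.39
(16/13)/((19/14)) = 224/247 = 0.91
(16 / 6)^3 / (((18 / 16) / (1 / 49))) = 4096 / 11907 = 0.34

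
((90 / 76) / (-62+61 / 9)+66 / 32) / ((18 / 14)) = 102793 / 64752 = 1.59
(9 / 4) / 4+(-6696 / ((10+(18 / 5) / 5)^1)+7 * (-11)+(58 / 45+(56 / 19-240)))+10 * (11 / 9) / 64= -1716968267 / 1833120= -936.64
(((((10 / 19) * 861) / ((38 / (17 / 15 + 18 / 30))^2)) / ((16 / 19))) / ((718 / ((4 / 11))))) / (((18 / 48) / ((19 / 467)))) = 97006 / 1576776465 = 0.00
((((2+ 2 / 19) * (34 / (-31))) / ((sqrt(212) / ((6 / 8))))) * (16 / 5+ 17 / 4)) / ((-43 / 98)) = 2.02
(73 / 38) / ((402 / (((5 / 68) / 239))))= 365 / 248265552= 0.00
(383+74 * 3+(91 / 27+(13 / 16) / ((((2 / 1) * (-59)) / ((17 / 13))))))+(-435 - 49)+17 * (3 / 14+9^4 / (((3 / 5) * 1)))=66378960643 / 356832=186023.00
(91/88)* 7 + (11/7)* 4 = 8331/616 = 13.52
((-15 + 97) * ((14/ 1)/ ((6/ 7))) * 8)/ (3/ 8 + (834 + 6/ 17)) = 4371584/ 340569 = 12.84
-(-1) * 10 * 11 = 110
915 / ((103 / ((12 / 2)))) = 5490 / 103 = 53.30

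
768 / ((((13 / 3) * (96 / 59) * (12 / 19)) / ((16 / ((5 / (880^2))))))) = 5555855360 / 13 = 427373489.23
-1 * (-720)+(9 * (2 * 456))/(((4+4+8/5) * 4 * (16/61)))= 98235/64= 1534.92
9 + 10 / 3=37 / 3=12.33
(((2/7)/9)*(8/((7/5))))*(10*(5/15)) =800/1323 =0.60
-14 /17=-0.82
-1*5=-5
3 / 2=1.50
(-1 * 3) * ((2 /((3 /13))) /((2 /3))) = -39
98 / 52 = 49 / 26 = 1.88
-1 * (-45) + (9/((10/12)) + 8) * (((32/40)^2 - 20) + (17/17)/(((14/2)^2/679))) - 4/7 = -51647/875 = -59.03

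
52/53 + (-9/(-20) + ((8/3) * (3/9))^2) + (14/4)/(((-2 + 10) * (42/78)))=3.03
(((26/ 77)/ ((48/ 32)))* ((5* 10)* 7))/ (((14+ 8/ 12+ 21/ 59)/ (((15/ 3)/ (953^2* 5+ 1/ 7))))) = 1342250/ 232436801421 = 0.00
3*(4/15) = 4/5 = 0.80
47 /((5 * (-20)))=-47 /100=-0.47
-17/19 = -0.89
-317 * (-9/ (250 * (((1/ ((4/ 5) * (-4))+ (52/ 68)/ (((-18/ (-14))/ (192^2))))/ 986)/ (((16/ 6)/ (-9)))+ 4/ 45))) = -27545463936/ 180932560525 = -0.15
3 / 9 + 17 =52 / 3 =17.33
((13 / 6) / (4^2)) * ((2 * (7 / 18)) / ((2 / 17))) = 1547 / 1728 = 0.90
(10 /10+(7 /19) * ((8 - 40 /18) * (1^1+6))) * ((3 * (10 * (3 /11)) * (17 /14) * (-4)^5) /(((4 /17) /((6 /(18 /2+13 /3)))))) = -452615616 /1463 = -309374.99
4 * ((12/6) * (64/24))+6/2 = 73/3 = 24.33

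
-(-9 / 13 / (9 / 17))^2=-289 / 169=-1.71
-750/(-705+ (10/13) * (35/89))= 173550/163067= 1.06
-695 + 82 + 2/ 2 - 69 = -681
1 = 1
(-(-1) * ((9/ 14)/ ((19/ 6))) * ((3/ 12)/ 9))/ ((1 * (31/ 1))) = 3/ 16492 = 0.00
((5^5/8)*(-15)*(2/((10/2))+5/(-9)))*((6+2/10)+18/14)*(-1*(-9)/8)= 245625/32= 7675.78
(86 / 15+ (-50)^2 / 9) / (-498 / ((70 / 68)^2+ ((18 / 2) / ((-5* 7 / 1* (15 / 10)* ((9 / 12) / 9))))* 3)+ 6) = 1319311159 / 481275135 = 2.74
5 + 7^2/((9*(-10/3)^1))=101/30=3.37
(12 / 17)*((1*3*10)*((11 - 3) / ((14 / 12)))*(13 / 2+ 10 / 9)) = 131520 / 119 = 1105.21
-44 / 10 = -22 / 5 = -4.40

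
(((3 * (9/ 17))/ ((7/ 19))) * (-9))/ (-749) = 4617/ 89131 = 0.05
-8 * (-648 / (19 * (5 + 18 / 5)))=25920 / 817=31.73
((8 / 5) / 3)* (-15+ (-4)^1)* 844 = -128288 / 15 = -8552.53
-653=-653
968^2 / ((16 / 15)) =878460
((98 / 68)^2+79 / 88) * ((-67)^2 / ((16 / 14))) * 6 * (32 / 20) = 7131732657 / 63580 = 112169.43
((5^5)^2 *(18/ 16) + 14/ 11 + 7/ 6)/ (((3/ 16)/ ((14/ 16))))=51269542.63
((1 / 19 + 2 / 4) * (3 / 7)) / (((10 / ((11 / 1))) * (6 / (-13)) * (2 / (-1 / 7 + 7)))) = -1287 / 665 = -1.94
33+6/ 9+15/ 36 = 409/ 12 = 34.08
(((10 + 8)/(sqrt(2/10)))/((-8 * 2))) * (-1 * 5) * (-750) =-16875 * sqrt(5)/4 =-9433.41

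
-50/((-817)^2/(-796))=39800/667489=0.06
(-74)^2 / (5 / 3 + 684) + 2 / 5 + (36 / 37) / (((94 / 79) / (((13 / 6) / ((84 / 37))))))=9.17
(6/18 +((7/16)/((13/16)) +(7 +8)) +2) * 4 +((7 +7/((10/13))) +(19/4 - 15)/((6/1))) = 44657/520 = 85.88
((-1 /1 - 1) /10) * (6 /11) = -6 /55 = -0.11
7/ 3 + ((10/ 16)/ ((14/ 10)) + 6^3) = 36755/ 168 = 218.78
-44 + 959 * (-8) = -7716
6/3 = 2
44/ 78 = 22/ 39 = 0.56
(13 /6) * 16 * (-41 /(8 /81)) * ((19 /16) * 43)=-11757447 /16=-734840.44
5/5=1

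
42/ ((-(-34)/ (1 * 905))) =1117.94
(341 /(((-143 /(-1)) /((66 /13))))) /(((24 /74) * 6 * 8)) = 12617 /16224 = 0.78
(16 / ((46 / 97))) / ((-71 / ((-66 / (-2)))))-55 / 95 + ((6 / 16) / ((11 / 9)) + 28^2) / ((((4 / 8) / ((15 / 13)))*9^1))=9841514825 / 53242332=184.84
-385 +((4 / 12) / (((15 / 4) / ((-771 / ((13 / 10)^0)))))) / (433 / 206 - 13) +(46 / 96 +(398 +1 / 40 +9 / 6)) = 11472533 / 538800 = 21.29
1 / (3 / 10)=10 / 3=3.33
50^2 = 2500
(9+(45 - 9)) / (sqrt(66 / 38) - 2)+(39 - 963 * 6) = -248487 / 43 - 45 * sqrt(627) / 43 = -5804.97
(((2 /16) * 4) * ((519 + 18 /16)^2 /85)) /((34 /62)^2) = 16638678081 /3144320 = 5291.66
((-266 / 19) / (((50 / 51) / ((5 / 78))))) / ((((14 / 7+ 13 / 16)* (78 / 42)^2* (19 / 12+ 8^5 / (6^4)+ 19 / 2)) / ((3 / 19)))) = -5037984 / 12296444225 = -0.00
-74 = -74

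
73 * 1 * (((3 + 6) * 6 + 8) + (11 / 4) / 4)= 73219 / 16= 4576.19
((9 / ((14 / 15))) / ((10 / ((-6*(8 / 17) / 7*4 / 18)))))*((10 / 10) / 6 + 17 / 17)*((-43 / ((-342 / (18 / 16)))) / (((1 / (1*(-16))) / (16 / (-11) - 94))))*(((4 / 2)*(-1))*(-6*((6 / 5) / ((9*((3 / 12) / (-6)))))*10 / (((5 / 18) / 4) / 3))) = 1283973120 / 3553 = 361377.18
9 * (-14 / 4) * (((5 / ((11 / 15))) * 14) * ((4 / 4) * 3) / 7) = -1288.64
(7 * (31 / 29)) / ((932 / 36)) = 1953 / 6757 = 0.29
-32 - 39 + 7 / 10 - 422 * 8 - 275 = -37213 / 10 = -3721.30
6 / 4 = 3 / 2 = 1.50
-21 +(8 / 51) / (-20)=-5357 / 255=-21.01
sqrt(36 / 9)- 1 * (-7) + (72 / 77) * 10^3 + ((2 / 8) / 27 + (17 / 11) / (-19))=149154647 / 158004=943.99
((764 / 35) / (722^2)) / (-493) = -191 / 2248688855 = -0.00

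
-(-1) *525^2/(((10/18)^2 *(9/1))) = 99225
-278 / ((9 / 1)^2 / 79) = -21962 / 81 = -271.14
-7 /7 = -1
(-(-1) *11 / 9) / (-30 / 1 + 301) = 11 / 2439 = 0.00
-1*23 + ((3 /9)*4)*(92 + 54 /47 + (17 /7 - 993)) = -1203709 /987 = -1219.56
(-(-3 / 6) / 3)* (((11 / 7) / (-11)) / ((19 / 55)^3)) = -166375 / 288078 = -0.58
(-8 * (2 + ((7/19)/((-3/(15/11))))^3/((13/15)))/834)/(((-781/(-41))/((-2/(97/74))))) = 5745653980688/3749220938204313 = 0.00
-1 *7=-7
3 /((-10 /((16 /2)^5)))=-49152 /5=-9830.40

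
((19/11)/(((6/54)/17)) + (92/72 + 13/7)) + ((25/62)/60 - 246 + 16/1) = 6430183/171864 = 37.41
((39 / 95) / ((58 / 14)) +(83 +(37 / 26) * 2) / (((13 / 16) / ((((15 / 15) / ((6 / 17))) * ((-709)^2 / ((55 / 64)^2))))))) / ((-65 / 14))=-803551842655983078 / 18309523375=-43887097.78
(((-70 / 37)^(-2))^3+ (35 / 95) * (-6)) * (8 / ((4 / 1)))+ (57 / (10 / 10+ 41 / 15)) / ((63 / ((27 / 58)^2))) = -254077218008279 / 58747292843750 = -4.32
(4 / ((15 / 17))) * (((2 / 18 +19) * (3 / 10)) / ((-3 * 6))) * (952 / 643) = -2783648 / 1302075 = -2.14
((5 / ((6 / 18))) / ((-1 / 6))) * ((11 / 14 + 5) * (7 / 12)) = -1215 / 4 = -303.75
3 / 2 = 1.50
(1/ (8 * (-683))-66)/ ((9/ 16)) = -721250/ 6147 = -117.33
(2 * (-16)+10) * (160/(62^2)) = -880/961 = -0.92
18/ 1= 18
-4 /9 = -0.44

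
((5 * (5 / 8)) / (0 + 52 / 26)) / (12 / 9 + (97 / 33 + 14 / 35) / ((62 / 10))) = 5115 / 6128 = 0.83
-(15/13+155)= -156.15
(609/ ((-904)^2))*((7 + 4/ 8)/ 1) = 9135/ 1634432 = 0.01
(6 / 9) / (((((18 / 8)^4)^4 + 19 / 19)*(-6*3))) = -4294967296 / 50031661063116699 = -0.00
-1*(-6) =6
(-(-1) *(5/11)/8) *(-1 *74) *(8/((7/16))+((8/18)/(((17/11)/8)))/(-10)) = -894364/11781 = -75.92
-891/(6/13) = -3861/2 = -1930.50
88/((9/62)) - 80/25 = 603.02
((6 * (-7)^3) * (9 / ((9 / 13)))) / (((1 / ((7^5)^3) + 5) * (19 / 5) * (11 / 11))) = -8142067989552245 / 5782286454418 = -1408.11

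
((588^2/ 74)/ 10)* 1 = 86436/ 185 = 467.22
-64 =-64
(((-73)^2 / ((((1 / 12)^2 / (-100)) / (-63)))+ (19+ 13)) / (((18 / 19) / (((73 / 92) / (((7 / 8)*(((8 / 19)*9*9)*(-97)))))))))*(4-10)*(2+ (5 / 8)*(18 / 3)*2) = 79733082.94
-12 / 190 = -6 / 95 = -0.06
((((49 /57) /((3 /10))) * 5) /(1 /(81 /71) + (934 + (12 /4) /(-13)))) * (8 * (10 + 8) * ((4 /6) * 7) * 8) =770515200 /9349729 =82.41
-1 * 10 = -10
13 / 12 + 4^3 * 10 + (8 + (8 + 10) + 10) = 8125 / 12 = 677.08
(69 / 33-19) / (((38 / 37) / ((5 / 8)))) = -17205 / 1672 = -10.29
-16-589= -605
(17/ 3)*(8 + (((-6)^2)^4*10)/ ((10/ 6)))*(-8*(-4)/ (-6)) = -2741135488/ 9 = -304570609.78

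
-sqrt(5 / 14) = -sqrt(70) / 14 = -0.60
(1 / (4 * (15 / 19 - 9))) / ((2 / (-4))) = 19 / 312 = 0.06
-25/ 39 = -0.64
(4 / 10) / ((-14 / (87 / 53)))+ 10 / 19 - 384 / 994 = 33281 / 357485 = 0.09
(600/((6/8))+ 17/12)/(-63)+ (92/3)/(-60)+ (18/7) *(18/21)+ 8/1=-80119/26460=-3.03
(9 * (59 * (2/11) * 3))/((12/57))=30267/22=1375.77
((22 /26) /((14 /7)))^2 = 121 /676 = 0.18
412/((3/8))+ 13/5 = 16519/15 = 1101.27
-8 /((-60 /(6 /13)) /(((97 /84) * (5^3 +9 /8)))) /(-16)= -97873 /174720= -0.56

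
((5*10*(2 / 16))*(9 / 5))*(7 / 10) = 63 / 8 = 7.88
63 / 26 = 2.42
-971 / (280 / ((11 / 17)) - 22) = -10681 / 4518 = -2.36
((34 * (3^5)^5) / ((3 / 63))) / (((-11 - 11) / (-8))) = 2419856268569208 / 11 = 219986933506291.64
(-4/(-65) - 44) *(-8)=22848/65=351.51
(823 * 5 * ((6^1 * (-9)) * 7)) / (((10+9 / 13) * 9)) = -2246790 / 139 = -16163.96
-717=-717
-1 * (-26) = 26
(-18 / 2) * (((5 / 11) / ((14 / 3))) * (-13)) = 1755 / 154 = 11.40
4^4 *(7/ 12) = 448/ 3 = 149.33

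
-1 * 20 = -20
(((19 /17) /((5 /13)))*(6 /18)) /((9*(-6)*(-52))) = 19 /55080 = 0.00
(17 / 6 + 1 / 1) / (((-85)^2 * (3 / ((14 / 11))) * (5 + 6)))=161 / 7868025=0.00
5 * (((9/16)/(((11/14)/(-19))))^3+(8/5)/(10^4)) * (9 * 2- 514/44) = -744984514659571/9370240000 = -79505.38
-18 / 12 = -3 / 2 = -1.50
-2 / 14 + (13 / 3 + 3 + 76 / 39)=2495 / 273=9.14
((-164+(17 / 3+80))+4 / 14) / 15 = -5.20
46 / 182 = 23 / 91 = 0.25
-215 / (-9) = 215 / 9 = 23.89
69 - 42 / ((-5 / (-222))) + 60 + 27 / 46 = -1735.21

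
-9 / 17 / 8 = -9 / 136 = -0.07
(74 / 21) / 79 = 74 / 1659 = 0.04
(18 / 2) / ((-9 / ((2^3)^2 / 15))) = -64 / 15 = -4.27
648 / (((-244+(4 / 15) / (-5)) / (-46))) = 139725 / 1144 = 122.14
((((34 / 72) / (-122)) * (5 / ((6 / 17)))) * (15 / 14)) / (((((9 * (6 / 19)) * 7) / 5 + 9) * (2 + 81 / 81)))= -686375 / 454888224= -0.00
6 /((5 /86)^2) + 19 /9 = 399859 /225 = 1777.15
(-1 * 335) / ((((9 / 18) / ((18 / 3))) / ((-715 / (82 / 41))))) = 1437150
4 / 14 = 2 / 7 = 0.29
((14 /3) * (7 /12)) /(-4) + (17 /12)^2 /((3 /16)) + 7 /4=2543 /216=11.77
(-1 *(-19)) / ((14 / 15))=285 / 14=20.36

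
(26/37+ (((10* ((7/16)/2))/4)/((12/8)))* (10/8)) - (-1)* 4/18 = 58849/42624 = 1.38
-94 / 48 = -47 / 24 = -1.96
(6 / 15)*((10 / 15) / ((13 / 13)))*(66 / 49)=0.36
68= 68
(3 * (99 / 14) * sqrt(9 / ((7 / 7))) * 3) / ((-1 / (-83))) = 221859 / 14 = 15847.07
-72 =-72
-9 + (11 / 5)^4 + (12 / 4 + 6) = 14641 / 625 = 23.43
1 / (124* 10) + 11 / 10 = 273 / 248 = 1.10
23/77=0.30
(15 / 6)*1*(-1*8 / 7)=-20 / 7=-2.86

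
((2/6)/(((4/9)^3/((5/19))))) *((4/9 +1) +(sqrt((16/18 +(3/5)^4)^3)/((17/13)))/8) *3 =118287 *sqrt(5729)/30400000 +5265/1216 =4.62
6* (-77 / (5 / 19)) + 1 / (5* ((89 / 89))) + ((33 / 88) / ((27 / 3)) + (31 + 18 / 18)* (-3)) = -1851.36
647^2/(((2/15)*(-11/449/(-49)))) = 138147249135/22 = 6279420415.23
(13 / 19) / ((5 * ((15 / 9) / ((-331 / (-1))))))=12909 / 475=27.18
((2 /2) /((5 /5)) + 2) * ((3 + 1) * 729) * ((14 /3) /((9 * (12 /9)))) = 3402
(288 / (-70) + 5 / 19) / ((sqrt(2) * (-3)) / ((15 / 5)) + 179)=-458419 / 21305935 - 2561 * sqrt(2) / 21305935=-0.02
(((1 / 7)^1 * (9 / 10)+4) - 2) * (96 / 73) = 7152 / 2555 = 2.80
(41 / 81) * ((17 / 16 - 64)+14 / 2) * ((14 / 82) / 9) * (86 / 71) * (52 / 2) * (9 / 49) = -500305 / 161028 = -3.11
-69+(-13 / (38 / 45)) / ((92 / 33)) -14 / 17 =-4477937 / 59432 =-75.35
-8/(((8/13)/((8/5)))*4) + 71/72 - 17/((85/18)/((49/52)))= -35597/4680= -7.61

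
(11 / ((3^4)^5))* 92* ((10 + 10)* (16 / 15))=64768 / 10460353203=0.00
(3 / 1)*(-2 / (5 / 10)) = -12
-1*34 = -34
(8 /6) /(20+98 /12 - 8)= 8 /121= 0.07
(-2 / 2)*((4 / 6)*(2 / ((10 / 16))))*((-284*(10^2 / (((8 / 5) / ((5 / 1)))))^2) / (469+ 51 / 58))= 10295000000 / 81759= 125918.86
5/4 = 1.25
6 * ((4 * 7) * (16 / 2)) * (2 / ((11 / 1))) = 2688 / 11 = 244.36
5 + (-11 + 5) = -1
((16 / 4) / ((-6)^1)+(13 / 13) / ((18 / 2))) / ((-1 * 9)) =5 / 81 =0.06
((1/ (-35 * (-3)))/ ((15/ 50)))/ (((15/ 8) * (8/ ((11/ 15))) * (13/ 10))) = 44/ 36855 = 0.00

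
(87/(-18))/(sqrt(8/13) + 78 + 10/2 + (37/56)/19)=-0.06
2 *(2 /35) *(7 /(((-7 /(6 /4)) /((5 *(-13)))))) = 78 /7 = 11.14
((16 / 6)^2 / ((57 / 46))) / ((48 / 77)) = 9.21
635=635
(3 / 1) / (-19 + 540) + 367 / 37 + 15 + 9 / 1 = 653966 / 19277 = 33.92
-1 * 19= -19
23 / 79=0.29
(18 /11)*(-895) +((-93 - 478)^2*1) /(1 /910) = 3263654300 /11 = 296695845.45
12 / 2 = 6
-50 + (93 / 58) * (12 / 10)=-6971 / 145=-48.08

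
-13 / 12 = -1.08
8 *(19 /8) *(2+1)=57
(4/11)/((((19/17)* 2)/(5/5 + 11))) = 408/209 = 1.95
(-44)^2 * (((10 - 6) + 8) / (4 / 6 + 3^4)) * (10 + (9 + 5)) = 1672704 / 245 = 6827.36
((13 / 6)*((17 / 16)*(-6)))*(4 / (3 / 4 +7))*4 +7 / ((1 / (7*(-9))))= -14555 / 31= -469.52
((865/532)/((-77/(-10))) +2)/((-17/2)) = -45289/174097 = -0.26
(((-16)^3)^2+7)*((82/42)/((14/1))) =687866143/294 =2339680.76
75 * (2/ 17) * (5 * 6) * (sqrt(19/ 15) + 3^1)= 300 * sqrt(285)/ 17 + 13500/ 17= 1092.03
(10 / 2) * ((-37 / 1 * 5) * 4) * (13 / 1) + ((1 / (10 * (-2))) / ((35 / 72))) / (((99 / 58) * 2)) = -92592558 / 1925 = -48100.03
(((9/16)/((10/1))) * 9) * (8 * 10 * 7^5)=1361367/2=680683.50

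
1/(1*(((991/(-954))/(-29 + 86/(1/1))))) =-54378/991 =-54.87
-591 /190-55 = -11041 /190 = -58.11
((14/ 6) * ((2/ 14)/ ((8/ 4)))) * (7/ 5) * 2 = 7/ 15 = 0.47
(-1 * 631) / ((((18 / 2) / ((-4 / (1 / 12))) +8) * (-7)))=11.54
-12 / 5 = -2.40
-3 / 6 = -1 / 2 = -0.50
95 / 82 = 1.16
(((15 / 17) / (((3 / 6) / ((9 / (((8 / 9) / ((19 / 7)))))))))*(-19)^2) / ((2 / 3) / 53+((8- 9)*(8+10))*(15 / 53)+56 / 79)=-104679417285 / 26145728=-4003.69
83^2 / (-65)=-6889 / 65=-105.98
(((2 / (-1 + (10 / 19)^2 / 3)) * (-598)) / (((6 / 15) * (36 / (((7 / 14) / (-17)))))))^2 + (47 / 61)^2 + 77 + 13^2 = 37982337904492825 / 149632881932304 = 253.84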